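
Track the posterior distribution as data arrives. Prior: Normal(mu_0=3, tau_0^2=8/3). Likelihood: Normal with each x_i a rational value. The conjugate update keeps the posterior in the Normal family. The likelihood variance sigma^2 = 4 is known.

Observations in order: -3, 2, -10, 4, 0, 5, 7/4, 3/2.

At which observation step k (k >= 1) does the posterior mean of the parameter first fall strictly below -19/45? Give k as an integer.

obs 1: x=-3 → posterior Normal(3/5, 8/5)
obs 2: x=2 → posterior Normal(1, 8/7)
obs 3: x=-10 → posterior Normal(-13/9, 8/9)
obs 4: x=4 → posterior Normal(-5/11, 8/11)
obs 5: x=0 → posterior Normal(-5/13, 8/13)
obs 6: x=5 → posterior Normal(1/3, 8/15)
obs 7: x=7/4 → posterior Normal(1/2, 8/17)
obs 8: x=3/2 → posterior Normal(23/38, 8/19)

k = 3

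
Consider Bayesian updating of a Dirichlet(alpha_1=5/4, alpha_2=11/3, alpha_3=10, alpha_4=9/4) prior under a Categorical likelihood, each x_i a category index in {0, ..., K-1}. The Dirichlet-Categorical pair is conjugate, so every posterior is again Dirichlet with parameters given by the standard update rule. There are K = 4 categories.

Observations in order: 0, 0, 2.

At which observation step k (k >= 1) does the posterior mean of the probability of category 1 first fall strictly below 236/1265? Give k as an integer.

obs 1: x=0 → posterior Dirichlet(9/4, 11/3, 10, 9/4)
obs 2: x=0 → posterior Dirichlet(13/4, 11/3, 10, 9/4)
obs 3: x=2 → posterior Dirichlet(13/4, 11/3, 11, 9/4)

k = 3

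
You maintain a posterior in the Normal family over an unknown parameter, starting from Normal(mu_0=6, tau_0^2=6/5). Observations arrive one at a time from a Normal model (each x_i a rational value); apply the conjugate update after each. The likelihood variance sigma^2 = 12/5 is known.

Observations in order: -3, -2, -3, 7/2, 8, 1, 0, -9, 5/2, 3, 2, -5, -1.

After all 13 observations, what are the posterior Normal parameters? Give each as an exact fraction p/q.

mu_0=3/5, tau_0^2=4/25

obs 1: x=-3 → posterior Normal(3, 4/5)
obs 2: x=-2 → posterior Normal(7/4, 3/5)
obs 3: x=-3 → posterior Normal(4/5, 12/25)
obs 4: x=7/2 → posterior Normal(5/4, 2/5)
obs 5: x=8 → posterior Normal(31/14, 12/35)
obs 6: x=1 → posterior Normal(33/16, 3/10)
obs 7: x=0 → posterior Normal(11/6, 4/15)
obs 8: x=-9 → posterior Normal(3/4, 6/25)
obs 9: x=5/2 → posterior Normal(10/11, 12/55)
obs 10: x=3 → posterior Normal(13/12, 1/5)
obs 11: x=2 → posterior Normal(15/13, 12/65)
obs 12: x=-5 → posterior Normal(5/7, 6/35)
obs 13: x=-1 → posterior Normal(3/5, 4/25)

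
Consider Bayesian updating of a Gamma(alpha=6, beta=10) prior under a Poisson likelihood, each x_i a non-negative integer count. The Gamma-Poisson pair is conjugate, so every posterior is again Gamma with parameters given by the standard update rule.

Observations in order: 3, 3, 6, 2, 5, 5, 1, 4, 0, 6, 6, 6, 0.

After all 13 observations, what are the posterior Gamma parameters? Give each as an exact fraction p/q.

obs 1: x=3 → posterior Gamma(9, 11)
obs 2: x=3 → posterior Gamma(12, 12)
obs 3: x=6 → posterior Gamma(18, 13)
obs 4: x=2 → posterior Gamma(20, 14)
obs 5: x=5 → posterior Gamma(25, 15)
obs 6: x=5 → posterior Gamma(30, 16)
obs 7: x=1 → posterior Gamma(31, 17)
obs 8: x=4 → posterior Gamma(35, 18)
obs 9: x=0 → posterior Gamma(35, 19)
obs 10: x=6 → posterior Gamma(41, 20)
obs 11: x=6 → posterior Gamma(47, 21)
obs 12: x=6 → posterior Gamma(53, 22)
obs 13: x=0 → posterior Gamma(53, 23)

alpha=53, beta=23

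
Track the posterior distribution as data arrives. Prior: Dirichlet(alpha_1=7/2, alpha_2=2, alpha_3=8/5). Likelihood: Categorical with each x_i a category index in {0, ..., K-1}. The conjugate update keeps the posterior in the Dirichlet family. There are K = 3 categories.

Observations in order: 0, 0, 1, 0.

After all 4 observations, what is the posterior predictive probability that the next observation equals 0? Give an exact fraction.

65/111

obs 1: x=0 → posterior Dirichlet(9/2, 2, 8/5)
obs 2: x=0 → posterior Dirichlet(11/2, 2, 8/5)
obs 3: x=1 → posterior Dirichlet(11/2, 3, 8/5)
obs 4: x=0 → posterior Dirichlet(13/2, 3, 8/5)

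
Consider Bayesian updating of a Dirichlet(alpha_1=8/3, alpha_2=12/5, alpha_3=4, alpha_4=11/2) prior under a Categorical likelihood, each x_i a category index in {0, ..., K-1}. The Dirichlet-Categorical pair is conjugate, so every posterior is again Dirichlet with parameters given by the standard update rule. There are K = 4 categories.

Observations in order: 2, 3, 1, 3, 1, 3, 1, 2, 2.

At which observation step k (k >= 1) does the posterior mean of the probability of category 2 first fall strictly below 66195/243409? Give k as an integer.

obs 1: x=2 → posterior Dirichlet(8/3, 12/5, 5, 11/2)
obs 2: x=3 → posterior Dirichlet(8/3, 12/5, 5, 13/2)
obs 3: x=1 → posterior Dirichlet(8/3, 17/5, 5, 13/2)
obs 4: x=3 → posterior Dirichlet(8/3, 17/5, 5, 15/2)
obs 5: x=1 → posterior Dirichlet(8/3, 22/5, 5, 15/2)
obs 6: x=3 → posterior Dirichlet(8/3, 22/5, 5, 17/2)
obs 7: x=1 → posterior Dirichlet(8/3, 27/5, 5, 17/2)
obs 8: x=2 → posterior Dirichlet(8/3, 27/5, 6, 17/2)
obs 9: x=2 → posterior Dirichlet(8/3, 27/5, 7, 17/2)

k = 4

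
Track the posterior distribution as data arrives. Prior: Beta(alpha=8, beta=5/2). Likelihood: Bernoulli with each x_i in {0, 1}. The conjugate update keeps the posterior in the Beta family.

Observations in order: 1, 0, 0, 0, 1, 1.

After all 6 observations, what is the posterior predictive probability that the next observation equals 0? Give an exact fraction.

1/3

obs 1: x=1 → posterior Beta(9, 5/2)
obs 2: x=0 → posterior Beta(9, 7/2)
obs 3: x=0 → posterior Beta(9, 9/2)
obs 4: x=0 → posterior Beta(9, 11/2)
obs 5: x=1 → posterior Beta(10, 11/2)
obs 6: x=1 → posterior Beta(11, 11/2)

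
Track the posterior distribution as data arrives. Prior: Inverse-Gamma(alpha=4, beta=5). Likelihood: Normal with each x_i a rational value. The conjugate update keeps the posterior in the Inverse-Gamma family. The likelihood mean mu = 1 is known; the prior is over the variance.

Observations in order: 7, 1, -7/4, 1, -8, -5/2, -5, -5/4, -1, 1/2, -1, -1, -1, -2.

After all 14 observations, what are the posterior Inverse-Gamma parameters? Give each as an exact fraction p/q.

obs 1: x=7 → posterior Inverse-Gamma(9/2, 23)
obs 2: x=1 → posterior Inverse-Gamma(5, 23)
obs 3: x=-7/4 → posterior Inverse-Gamma(11/2, 857/32)
obs 4: x=1 → posterior Inverse-Gamma(6, 857/32)
obs 5: x=-8 → posterior Inverse-Gamma(13/2, 2153/32)
obs 6: x=-5/2 → posterior Inverse-Gamma(7, 2349/32)
obs 7: x=-5 → posterior Inverse-Gamma(15/2, 2925/32)
obs 8: x=-5/4 → posterior Inverse-Gamma(8, 1503/16)
obs 9: x=-1 → posterior Inverse-Gamma(17/2, 1535/16)
obs 10: x=1/2 → posterior Inverse-Gamma(9, 1537/16)
obs 11: x=-1 → posterior Inverse-Gamma(19/2, 1569/16)
obs 12: x=-1 → posterior Inverse-Gamma(10, 1601/16)
obs 13: x=-1 → posterior Inverse-Gamma(21/2, 1633/16)
obs 14: x=-2 → posterior Inverse-Gamma(11, 1705/16)

alpha=11, beta=1705/16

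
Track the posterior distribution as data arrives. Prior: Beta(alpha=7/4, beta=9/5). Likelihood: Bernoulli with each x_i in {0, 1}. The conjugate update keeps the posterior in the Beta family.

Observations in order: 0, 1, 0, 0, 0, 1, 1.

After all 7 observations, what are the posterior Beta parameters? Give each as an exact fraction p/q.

obs 1: x=0 → posterior Beta(7/4, 14/5)
obs 2: x=1 → posterior Beta(11/4, 14/5)
obs 3: x=0 → posterior Beta(11/4, 19/5)
obs 4: x=0 → posterior Beta(11/4, 24/5)
obs 5: x=0 → posterior Beta(11/4, 29/5)
obs 6: x=1 → posterior Beta(15/4, 29/5)
obs 7: x=1 → posterior Beta(19/4, 29/5)

alpha=19/4, beta=29/5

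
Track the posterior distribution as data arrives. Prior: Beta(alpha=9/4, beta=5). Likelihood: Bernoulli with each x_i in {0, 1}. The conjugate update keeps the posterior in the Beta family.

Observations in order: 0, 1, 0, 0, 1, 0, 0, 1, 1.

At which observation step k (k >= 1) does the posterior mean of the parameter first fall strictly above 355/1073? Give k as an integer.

obs 1: x=0 → posterior Beta(9/4, 6)
obs 2: x=1 → posterior Beta(13/4, 6)
obs 3: x=0 → posterior Beta(13/4, 7)
obs 4: x=0 → posterior Beta(13/4, 8)
obs 5: x=1 → posterior Beta(17/4, 8)
obs 6: x=0 → posterior Beta(17/4, 9)
obs 7: x=0 → posterior Beta(17/4, 10)
obs 8: x=1 → posterior Beta(21/4, 10)
obs 9: x=1 → posterior Beta(25/4, 10)

k = 2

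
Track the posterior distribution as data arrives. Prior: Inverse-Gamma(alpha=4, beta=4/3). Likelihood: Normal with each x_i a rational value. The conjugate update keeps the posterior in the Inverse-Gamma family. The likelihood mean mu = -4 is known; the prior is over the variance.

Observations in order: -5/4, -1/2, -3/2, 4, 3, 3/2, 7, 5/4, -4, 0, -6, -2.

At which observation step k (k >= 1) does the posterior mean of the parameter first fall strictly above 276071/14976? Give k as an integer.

obs 1: x=-5/4 → posterior Inverse-Gamma(9/2, 491/96)
obs 2: x=-1/2 → posterior Inverse-Gamma(5, 1079/96)
obs 3: x=-3/2 → posterior Inverse-Gamma(11/2, 1379/96)
obs 4: x=4 → posterior Inverse-Gamma(6, 4451/96)
obs 5: x=3 → posterior Inverse-Gamma(13/2, 6803/96)
obs 6: x=3/2 → posterior Inverse-Gamma(7, 8255/96)
obs 7: x=7 → posterior Inverse-Gamma(15/2, 14063/96)
obs 8: x=5/4 → posterior Inverse-Gamma(8, 7693/48)
obs 9: x=-4 → posterior Inverse-Gamma(17/2, 7693/48)
obs 10: x=0 → posterior Inverse-Gamma(9, 8077/48)
obs 11: x=-6 → posterior Inverse-Gamma(19/2, 8173/48)
obs 12: x=-2 → posterior Inverse-Gamma(10, 8269/48)

k = 7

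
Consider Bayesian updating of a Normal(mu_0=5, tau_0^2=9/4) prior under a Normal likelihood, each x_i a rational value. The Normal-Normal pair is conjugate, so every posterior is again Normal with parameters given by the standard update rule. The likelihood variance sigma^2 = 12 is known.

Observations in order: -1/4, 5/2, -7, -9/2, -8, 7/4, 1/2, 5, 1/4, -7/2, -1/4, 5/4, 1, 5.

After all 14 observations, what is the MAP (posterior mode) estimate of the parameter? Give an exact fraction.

245/232

obs 1: x=-1/4 → posterior Normal(317/76, 36/19)
obs 2: x=5/2 → posterior Normal(347/88, 18/11)
obs 3: x=-7 → posterior Normal(263/100, 36/25)
obs 4: x=-9/2 → posterior Normal(209/112, 9/7)
obs 5: x=-8 → posterior Normal(113/124, 36/31)
obs 6: x=7/4 → posterior Normal(67/68, 18/17)
obs 7: x=1/2 → posterior Normal(35/37, 36/37)
obs 8: x=5 → posterior Normal(5/4, 9/10)
obs 9: x=1/4 → posterior Normal(203/172, 36/43)
obs 10: x=-7/2 → posterior Normal(7/8, 18/23)
obs 11: x=-1/4 → posterior Normal(79/98, 36/49)
obs 12: x=5/4 → posterior Normal(173/208, 9/13)
obs 13: x=1 → posterior Normal(37/44, 36/55)
obs 14: x=5 → posterior Normal(245/232, 18/29)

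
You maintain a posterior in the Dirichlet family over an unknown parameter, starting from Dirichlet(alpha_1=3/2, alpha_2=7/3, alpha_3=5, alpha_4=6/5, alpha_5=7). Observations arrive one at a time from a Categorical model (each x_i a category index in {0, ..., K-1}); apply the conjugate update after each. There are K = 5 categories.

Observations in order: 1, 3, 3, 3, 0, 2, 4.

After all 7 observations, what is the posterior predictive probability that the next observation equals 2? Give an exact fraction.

obs 1: x=1 → posterior Dirichlet(3/2, 10/3, 5, 6/5, 7)
obs 2: x=3 → posterior Dirichlet(3/2, 10/3, 5, 11/5, 7)
obs 3: x=3 → posterior Dirichlet(3/2, 10/3, 5, 16/5, 7)
obs 4: x=3 → posterior Dirichlet(3/2, 10/3, 5, 21/5, 7)
obs 5: x=0 → posterior Dirichlet(5/2, 10/3, 5, 21/5, 7)
obs 6: x=2 → posterior Dirichlet(5/2, 10/3, 6, 21/5, 7)
obs 7: x=4 → posterior Dirichlet(5/2, 10/3, 6, 21/5, 8)

180/721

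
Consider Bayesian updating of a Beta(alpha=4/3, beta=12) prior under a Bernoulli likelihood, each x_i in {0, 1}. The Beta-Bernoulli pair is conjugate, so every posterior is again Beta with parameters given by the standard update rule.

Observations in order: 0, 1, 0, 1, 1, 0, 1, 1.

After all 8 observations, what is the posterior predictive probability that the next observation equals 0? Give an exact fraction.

obs 1: x=0 → posterior Beta(4/3, 13)
obs 2: x=1 → posterior Beta(7/3, 13)
obs 3: x=0 → posterior Beta(7/3, 14)
obs 4: x=1 → posterior Beta(10/3, 14)
obs 5: x=1 → posterior Beta(13/3, 14)
obs 6: x=0 → posterior Beta(13/3, 15)
obs 7: x=1 → posterior Beta(16/3, 15)
obs 8: x=1 → posterior Beta(19/3, 15)

45/64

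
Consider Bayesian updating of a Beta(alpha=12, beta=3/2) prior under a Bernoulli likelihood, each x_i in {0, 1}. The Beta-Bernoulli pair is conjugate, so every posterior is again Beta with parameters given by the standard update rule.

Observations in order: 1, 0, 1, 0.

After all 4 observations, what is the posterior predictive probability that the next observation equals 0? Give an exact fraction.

1/5

obs 1: x=1 → posterior Beta(13, 3/2)
obs 2: x=0 → posterior Beta(13, 5/2)
obs 3: x=1 → posterior Beta(14, 5/2)
obs 4: x=0 → posterior Beta(14, 7/2)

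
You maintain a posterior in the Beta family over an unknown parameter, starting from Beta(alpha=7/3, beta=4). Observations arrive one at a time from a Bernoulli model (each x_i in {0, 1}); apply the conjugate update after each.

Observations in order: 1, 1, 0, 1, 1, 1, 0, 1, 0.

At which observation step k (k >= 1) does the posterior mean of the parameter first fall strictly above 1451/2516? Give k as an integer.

k = 6

obs 1: x=1 → posterior Beta(10/3, 4)
obs 2: x=1 → posterior Beta(13/3, 4)
obs 3: x=0 → posterior Beta(13/3, 5)
obs 4: x=1 → posterior Beta(16/3, 5)
obs 5: x=1 → posterior Beta(19/3, 5)
obs 6: x=1 → posterior Beta(22/3, 5)
obs 7: x=0 → posterior Beta(22/3, 6)
obs 8: x=1 → posterior Beta(25/3, 6)
obs 9: x=0 → posterior Beta(25/3, 7)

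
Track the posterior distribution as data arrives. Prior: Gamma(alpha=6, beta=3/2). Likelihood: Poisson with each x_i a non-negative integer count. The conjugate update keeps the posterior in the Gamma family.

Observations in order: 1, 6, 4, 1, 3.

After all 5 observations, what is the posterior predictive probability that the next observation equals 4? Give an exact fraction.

obs 1: x=1 → posterior Gamma(7, 5/2)
obs 2: x=6 → posterior Gamma(13, 7/2)
obs 3: x=4 → posterior Gamma(17, 9/2)
obs 4: x=1 → posterior Gamma(18, 11/2)
obs 5: x=3 → posterior Gamma(21, 13/2)

14001640991650580655344493536/84170560980141162872314453125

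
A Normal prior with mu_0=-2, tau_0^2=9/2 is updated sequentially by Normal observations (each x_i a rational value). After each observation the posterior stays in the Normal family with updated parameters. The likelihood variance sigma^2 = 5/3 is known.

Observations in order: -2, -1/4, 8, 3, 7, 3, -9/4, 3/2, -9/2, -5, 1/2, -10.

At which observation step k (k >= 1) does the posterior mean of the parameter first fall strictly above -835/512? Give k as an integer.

k = 2

obs 1: x=-2 → posterior Normal(-2, 45/37)
obs 2: x=-1/4 → posterior Normal(-323/256, 45/64)
obs 3: x=8 → posterior Normal(541/364, 45/91)
obs 4: x=3 → posterior Normal(865/472, 45/118)
obs 5: x=7 → posterior Normal(1621/580, 9/29)
obs 6: x=3 → posterior Normal(1945/688, 45/172)
obs 7: x=-9/4 → posterior Normal(851/398, 45/199)
obs 8: x=3/2 → posterior Normal(233/113, 45/226)
obs 9: x=-9/2 → posterior Normal(689/506, 45/253)
obs 10: x=-5 → posterior Normal(419/560, 9/56)
obs 11: x=1/2 → posterior Normal(223/307, 45/307)
obs 12: x=-10 → posterior Normal(-47/334, 45/334)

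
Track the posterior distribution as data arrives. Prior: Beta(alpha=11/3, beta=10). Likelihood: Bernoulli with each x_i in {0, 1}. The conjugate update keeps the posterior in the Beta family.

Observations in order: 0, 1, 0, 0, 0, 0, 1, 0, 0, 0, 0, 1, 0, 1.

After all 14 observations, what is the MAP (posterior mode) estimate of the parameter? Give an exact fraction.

20/77

obs 1: x=0 → posterior Beta(11/3, 11)
obs 2: x=1 → posterior Beta(14/3, 11)
obs 3: x=0 → posterior Beta(14/3, 12)
obs 4: x=0 → posterior Beta(14/3, 13)
obs 5: x=0 → posterior Beta(14/3, 14)
obs 6: x=0 → posterior Beta(14/3, 15)
obs 7: x=1 → posterior Beta(17/3, 15)
obs 8: x=0 → posterior Beta(17/3, 16)
obs 9: x=0 → posterior Beta(17/3, 17)
obs 10: x=0 → posterior Beta(17/3, 18)
obs 11: x=0 → posterior Beta(17/3, 19)
obs 12: x=1 → posterior Beta(20/3, 19)
obs 13: x=0 → posterior Beta(20/3, 20)
obs 14: x=1 → posterior Beta(23/3, 20)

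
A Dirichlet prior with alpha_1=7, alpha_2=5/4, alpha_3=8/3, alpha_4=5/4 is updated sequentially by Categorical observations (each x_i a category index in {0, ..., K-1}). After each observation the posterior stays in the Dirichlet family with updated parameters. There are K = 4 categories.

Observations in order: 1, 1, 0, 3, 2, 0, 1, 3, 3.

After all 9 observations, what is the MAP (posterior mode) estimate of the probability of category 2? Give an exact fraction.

obs 1: x=1 → posterior Dirichlet(7, 9/4, 8/3, 5/4)
obs 2: x=1 → posterior Dirichlet(7, 13/4, 8/3, 5/4)
obs 3: x=0 → posterior Dirichlet(8, 13/4, 8/3, 5/4)
obs 4: x=3 → posterior Dirichlet(8, 13/4, 8/3, 9/4)
obs 5: x=2 → posterior Dirichlet(8, 13/4, 11/3, 9/4)
obs 6: x=0 → posterior Dirichlet(9, 13/4, 11/3, 9/4)
obs 7: x=1 → posterior Dirichlet(9, 17/4, 11/3, 9/4)
obs 8: x=3 → posterior Dirichlet(9, 17/4, 11/3, 13/4)
obs 9: x=3 → posterior Dirichlet(9, 17/4, 11/3, 17/4)

16/103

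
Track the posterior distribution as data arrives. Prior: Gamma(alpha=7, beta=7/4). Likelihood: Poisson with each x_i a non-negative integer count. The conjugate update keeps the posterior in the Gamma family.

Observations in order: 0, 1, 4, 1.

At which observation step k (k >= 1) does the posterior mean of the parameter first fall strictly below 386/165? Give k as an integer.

k = 2

obs 1: x=0 → posterior Gamma(7, 11/4)
obs 2: x=1 → posterior Gamma(8, 15/4)
obs 3: x=4 → posterior Gamma(12, 19/4)
obs 4: x=1 → posterior Gamma(13, 23/4)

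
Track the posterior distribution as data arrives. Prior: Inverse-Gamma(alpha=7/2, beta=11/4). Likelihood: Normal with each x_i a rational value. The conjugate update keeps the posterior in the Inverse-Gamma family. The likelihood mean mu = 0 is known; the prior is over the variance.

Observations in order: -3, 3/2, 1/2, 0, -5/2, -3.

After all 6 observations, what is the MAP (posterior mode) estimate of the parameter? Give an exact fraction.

obs 1: x=-3 → posterior Inverse-Gamma(4, 29/4)
obs 2: x=3/2 → posterior Inverse-Gamma(9/2, 67/8)
obs 3: x=1/2 → posterior Inverse-Gamma(5, 17/2)
obs 4: x=0 → posterior Inverse-Gamma(11/2, 17/2)
obs 5: x=-5/2 → posterior Inverse-Gamma(6, 93/8)
obs 6: x=-3 → posterior Inverse-Gamma(13/2, 129/8)

43/20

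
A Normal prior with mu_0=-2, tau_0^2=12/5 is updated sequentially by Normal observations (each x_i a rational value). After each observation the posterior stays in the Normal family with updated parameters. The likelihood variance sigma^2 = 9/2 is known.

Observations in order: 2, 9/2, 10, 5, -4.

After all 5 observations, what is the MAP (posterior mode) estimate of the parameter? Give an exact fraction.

2

obs 1: x=2 → posterior Normal(-14/23, 36/23)
obs 2: x=9/2 → posterior Normal(22/31, 36/31)
obs 3: x=10 → posterior Normal(34/13, 12/13)
obs 4: x=5 → posterior Normal(142/47, 36/47)
obs 5: x=-4 → posterior Normal(2, 36/55)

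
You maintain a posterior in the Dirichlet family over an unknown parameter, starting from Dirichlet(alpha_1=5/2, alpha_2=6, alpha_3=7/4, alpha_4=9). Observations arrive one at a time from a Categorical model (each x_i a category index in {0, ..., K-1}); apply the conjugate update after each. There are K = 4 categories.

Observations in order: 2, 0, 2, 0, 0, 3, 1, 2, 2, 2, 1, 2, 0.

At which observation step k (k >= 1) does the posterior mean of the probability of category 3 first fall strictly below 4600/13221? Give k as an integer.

k = 10

obs 1: x=2 → posterior Dirichlet(5/2, 6, 11/4, 9)
obs 2: x=0 → posterior Dirichlet(7/2, 6, 11/4, 9)
obs 3: x=2 → posterior Dirichlet(7/2, 6, 15/4, 9)
obs 4: x=0 → posterior Dirichlet(9/2, 6, 15/4, 9)
obs 5: x=0 → posterior Dirichlet(11/2, 6, 15/4, 9)
obs 6: x=3 → posterior Dirichlet(11/2, 6, 15/4, 10)
obs 7: x=1 → posterior Dirichlet(11/2, 7, 15/4, 10)
obs 8: x=2 → posterior Dirichlet(11/2, 7, 19/4, 10)
obs 9: x=2 → posterior Dirichlet(11/2, 7, 23/4, 10)
obs 10: x=2 → posterior Dirichlet(11/2, 7, 27/4, 10)
obs 11: x=1 → posterior Dirichlet(11/2, 8, 27/4, 10)
obs 12: x=2 → posterior Dirichlet(11/2, 8, 31/4, 10)
obs 13: x=0 → posterior Dirichlet(13/2, 8, 31/4, 10)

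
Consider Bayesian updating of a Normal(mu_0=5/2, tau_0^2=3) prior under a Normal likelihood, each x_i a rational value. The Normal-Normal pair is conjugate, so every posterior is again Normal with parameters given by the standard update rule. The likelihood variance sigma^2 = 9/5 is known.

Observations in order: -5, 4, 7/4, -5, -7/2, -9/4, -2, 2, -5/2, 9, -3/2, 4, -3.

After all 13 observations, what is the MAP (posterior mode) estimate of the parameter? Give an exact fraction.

obs 1: x=-5 → posterior Normal(-35/16, 9/8)
obs 2: x=4 → posterior Normal(5/26, 9/13)
obs 3: x=7/4 → posterior Normal(5/8, 1/2)
obs 4: x=-5 → posterior Normal(-55/92, 9/23)
obs 5: x=-7/2 → posterior Normal(-125/112, 9/28)
obs 6: x=-9/4 → posterior Normal(-85/66, 3/11)
obs 7: x=-2 → posterior Normal(-105/76, 9/38)
obs 8: x=2 → posterior Normal(-85/86, 9/43)
obs 9: x=-5/2 → posterior Normal(-55/48, 3/16)
obs 10: x=9 → posterior Normal(-10/53, 9/53)
obs 11: x=-3/2 → posterior Normal(-35/116, 9/58)
obs 12: x=4 → posterior Normal(5/126, 1/7)
obs 13: x=-3 → posterior Normal(-25/136, 9/68)

-25/136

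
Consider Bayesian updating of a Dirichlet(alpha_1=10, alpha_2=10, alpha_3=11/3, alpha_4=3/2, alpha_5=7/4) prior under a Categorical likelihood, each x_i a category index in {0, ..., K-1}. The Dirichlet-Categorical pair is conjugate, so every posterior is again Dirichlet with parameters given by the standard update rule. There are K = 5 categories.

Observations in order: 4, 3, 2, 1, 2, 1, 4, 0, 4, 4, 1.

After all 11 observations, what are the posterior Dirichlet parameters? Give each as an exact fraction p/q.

alpha_1=11, alpha_2=13, alpha_3=17/3, alpha_4=5/2, alpha_5=23/4

obs 1: x=4 → posterior Dirichlet(10, 10, 11/3, 3/2, 11/4)
obs 2: x=3 → posterior Dirichlet(10, 10, 11/3, 5/2, 11/4)
obs 3: x=2 → posterior Dirichlet(10, 10, 14/3, 5/2, 11/4)
obs 4: x=1 → posterior Dirichlet(10, 11, 14/3, 5/2, 11/4)
obs 5: x=2 → posterior Dirichlet(10, 11, 17/3, 5/2, 11/4)
obs 6: x=1 → posterior Dirichlet(10, 12, 17/3, 5/2, 11/4)
obs 7: x=4 → posterior Dirichlet(10, 12, 17/3, 5/2, 15/4)
obs 8: x=0 → posterior Dirichlet(11, 12, 17/3, 5/2, 15/4)
obs 9: x=4 → posterior Dirichlet(11, 12, 17/3, 5/2, 19/4)
obs 10: x=4 → posterior Dirichlet(11, 12, 17/3, 5/2, 23/4)
obs 11: x=1 → posterior Dirichlet(11, 13, 17/3, 5/2, 23/4)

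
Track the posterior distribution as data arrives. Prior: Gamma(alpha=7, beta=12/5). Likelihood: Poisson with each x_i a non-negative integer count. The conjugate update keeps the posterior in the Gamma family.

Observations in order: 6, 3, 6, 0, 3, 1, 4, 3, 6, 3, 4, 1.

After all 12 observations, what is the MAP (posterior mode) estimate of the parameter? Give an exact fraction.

obs 1: x=6 → posterior Gamma(13, 17/5)
obs 2: x=3 → posterior Gamma(16, 22/5)
obs 3: x=6 → posterior Gamma(22, 27/5)
obs 4: x=0 → posterior Gamma(22, 32/5)
obs 5: x=3 → posterior Gamma(25, 37/5)
obs 6: x=1 → posterior Gamma(26, 42/5)
obs 7: x=4 → posterior Gamma(30, 47/5)
obs 8: x=3 → posterior Gamma(33, 52/5)
obs 9: x=6 → posterior Gamma(39, 57/5)
obs 10: x=3 → posterior Gamma(42, 62/5)
obs 11: x=4 → posterior Gamma(46, 67/5)
obs 12: x=1 → posterior Gamma(47, 72/5)

115/36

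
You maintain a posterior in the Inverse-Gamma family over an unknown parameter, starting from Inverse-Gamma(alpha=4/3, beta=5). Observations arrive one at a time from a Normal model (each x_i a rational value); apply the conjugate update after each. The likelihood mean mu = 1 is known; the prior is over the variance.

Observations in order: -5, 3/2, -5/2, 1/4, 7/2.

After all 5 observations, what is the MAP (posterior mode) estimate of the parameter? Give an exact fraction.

obs 1: x=-5 → posterior Inverse-Gamma(11/6, 23)
obs 2: x=3/2 → posterior Inverse-Gamma(7/3, 185/8)
obs 3: x=-5/2 → posterior Inverse-Gamma(17/6, 117/4)
obs 4: x=1/4 → posterior Inverse-Gamma(10/3, 945/32)
obs 5: x=7/2 → posterior Inverse-Gamma(23/6, 1045/32)

3135/464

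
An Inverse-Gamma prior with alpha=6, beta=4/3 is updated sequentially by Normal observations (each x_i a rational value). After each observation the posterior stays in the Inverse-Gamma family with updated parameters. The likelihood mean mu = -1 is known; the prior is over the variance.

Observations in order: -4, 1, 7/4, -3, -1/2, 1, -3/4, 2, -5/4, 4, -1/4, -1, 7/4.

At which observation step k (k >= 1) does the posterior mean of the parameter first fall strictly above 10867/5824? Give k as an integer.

k = 4

obs 1: x=-4 → posterior Inverse-Gamma(13/2, 35/6)
obs 2: x=1 → posterior Inverse-Gamma(7, 47/6)
obs 3: x=7/4 → posterior Inverse-Gamma(15/2, 1115/96)
obs 4: x=-3 → posterior Inverse-Gamma(8, 1307/96)
obs 5: x=-1/2 → posterior Inverse-Gamma(17/2, 1319/96)
obs 6: x=1 → posterior Inverse-Gamma(9, 1511/96)
obs 7: x=-3/4 → posterior Inverse-Gamma(19/2, 757/48)
obs 8: x=2 → posterior Inverse-Gamma(10, 973/48)
obs 9: x=-5/4 → posterior Inverse-Gamma(21/2, 1949/96)
obs 10: x=4 → posterior Inverse-Gamma(11, 3149/96)
obs 11: x=-1/4 → posterior Inverse-Gamma(23/2, 397/12)
obs 12: x=-1 → posterior Inverse-Gamma(12, 397/12)
obs 13: x=7/4 → posterior Inverse-Gamma(25/2, 3539/96)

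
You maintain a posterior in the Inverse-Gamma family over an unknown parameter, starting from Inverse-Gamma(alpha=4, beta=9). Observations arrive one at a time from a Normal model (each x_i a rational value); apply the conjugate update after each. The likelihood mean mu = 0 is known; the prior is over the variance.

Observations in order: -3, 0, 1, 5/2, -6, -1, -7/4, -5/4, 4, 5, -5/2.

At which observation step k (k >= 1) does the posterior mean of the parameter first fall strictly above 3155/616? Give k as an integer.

obs 1: x=-3 → posterior Inverse-Gamma(9/2, 27/2)
obs 2: x=0 → posterior Inverse-Gamma(5, 27/2)
obs 3: x=1 → posterior Inverse-Gamma(11/2, 14)
obs 4: x=5/2 → posterior Inverse-Gamma(6, 137/8)
obs 5: x=-6 → posterior Inverse-Gamma(13/2, 281/8)
obs 6: x=-1 → posterior Inverse-Gamma(7, 285/8)
obs 7: x=-7/4 → posterior Inverse-Gamma(15/2, 1189/32)
obs 8: x=-5/4 → posterior Inverse-Gamma(8, 607/16)
obs 9: x=4 → posterior Inverse-Gamma(17/2, 735/16)
obs 10: x=5 → posterior Inverse-Gamma(9, 935/16)
obs 11: x=-5/2 → posterior Inverse-Gamma(19/2, 985/16)

k = 5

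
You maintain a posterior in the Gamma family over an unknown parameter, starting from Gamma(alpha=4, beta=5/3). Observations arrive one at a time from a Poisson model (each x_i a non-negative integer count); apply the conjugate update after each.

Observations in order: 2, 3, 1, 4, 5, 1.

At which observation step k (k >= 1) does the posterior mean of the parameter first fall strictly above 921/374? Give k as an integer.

k = 4

obs 1: x=2 → posterior Gamma(6, 8/3)
obs 2: x=3 → posterior Gamma(9, 11/3)
obs 3: x=1 → posterior Gamma(10, 14/3)
obs 4: x=4 → posterior Gamma(14, 17/3)
obs 5: x=5 → posterior Gamma(19, 20/3)
obs 6: x=1 → posterior Gamma(20, 23/3)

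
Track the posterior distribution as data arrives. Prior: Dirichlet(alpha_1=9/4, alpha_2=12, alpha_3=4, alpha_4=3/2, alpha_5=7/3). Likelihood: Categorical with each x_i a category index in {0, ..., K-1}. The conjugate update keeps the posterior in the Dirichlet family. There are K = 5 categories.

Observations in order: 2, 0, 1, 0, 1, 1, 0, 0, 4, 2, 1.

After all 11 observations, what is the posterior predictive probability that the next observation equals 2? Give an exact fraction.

72/397

obs 1: x=2 → posterior Dirichlet(9/4, 12, 5, 3/2, 7/3)
obs 2: x=0 → posterior Dirichlet(13/4, 12, 5, 3/2, 7/3)
obs 3: x=1 → posterior Dirichlet(13/4, 13, 5, 3/2, 7/3)
obs 4: x=0 → posterior Dirichlet(17/4, 13, 5, 3/2, 7/3)
obs 5: x=1 → posterior Dirichlet(17/4, 14, 5, 3/2, 7/3)
obs 6: x=1 → posterior Dirichlet(17/4, 15, 5, 3/2, 7/3)
obs 7: x=0 → posterior Dirichlet(21/4, 15, 5, 3/2, 7/3)
obs 8: x=0 → posterior Dirichlet(25/4, 15, 5, 3/2, 7/3)
obs 9: x=4 → posterior Dirichlet(25/4, 15, 5, 3/2, 10/3)
obs 10: x=2 → posterior Dirichlet(25/4, 15, 6, 3/2, 10/3)
obs 11: x=1 → posterior Dirichlet(25/4, 16, 6, 3/2, 10/3)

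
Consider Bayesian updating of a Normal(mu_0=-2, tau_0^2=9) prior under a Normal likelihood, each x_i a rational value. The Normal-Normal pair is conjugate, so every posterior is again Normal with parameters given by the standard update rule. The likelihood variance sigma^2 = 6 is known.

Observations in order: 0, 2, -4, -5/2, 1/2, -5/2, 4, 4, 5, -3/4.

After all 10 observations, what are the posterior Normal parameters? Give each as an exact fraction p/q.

mu_0=53/128, tau_0^2=9/16

obs 1: x=0 → posterior Normal(-4/5, 18/5)
obs 2: x=2 → posterior Normal(1/4, 9/4)
obs 3: x=-4 → posterior Normal(-10/11, 18/11)
obs 4: x=-5/2 → posterior Normal(-5/4, 9/7)
obs 5: x=1/2 → posterior Normal(-16/17, 18/17)
obs 6: x=-5/2 → posterior Normal(-47/40, 9/10)
obs 7: x=4 → posterior Normal(-1/2, 18/23)
obs 8: x=4 → posterior Normal(1/52, 9/13)
obs 9: x=5 → posterior Normal(31/58, 18/29)
obs 10: x=-3/4 → posterior Normal(53/128, 9/16)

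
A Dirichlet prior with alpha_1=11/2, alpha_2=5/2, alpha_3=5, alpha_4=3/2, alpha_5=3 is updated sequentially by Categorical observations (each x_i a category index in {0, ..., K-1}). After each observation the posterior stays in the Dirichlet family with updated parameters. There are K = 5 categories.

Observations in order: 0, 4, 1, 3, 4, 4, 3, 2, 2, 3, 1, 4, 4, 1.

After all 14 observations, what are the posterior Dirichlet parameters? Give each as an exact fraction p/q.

alpha_1=13/2, alpha_2=11/2, alpha_3=7, alpha_4=9/2, alpha_5=8

obs 1: x=0 → posterior Dirichlet(13/2, 5/2, 5, 3/2, 3)
obs 2: x=4 → posterior Dirichlet(13/2, 5/2, 5, 3/2, 4)
obs 3: x=1 → posterior Dirichlet(13/2, 7/2, 5, 3/2, 4)
obs 4: x=3 → posterior Dirichlet(13/2, 7/2, 5, 5/2, 4)
obs 5: x=4 → posterior Dirichlet(13/2, 7/2, 5, 5/2, 5)
obs 6: x=4 → posterior Dirichlet(13/2, 7/2, 5, 5/2, 6)
obs 7: x=3 → posterior Dirichlet(13/2, 7/2, 5, 7/2, 6)
obs 8: x=2 → posterior Dirichlet(13/2, 7/2, 6, 7/2, 6)
obs 9: x=2 → posterior Dirichlet(13/2, 7/2, 7, 7/2, 6)
obs 10: x=3 → posterior Dirichlet(13/2, 7/2, 7, 9/2, 6)
obs 11: x=1 → posterior Dirichlet(13/2, 9/2, 7, 9/2, 6)
obs 12: x=4 → posterior Dirichlet(13/2, 9/2, 7, 9/2, 7)
obs 13: x=4 → posterior Dirichlet(13/2, 9/2, 7, 9/2, 8)
obs 14: x=1 → posterior Dirichlet(13/2, 11/2, 7, 9/2, 8)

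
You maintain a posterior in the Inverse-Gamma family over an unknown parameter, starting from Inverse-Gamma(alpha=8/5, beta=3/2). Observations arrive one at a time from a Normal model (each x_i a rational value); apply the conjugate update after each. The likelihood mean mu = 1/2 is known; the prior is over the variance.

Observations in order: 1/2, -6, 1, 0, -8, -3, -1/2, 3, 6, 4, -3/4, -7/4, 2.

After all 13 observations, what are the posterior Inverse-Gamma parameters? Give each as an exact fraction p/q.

obs 1: x=1/2 → posterior Inverse-Gamma(21/10, 3/2)
obs 2: x=-6 → posterior Inverse-Gamma(13/5, 181/8)
obs 3: x=1 → posterior Inverse-Gamma(31/10, 91/4)
obs 4: x=0 → posterior Inverse-Gamma(18/5, 183/8)
obs 5: x=-8 → posterior Inverse-Gamma(41/10, 59)
obs 6: x=-3 → posterior Inverse-Gamma(23/5, 521/8)
obs 7: x=-1/2 → posterior Inverse-Gamma(51/10, 525/8)
obs 8: x=3 → posterior Inverse-Gamma(28/5, 275/4)
obs 9: x=6 → posterior Inverse-Gamma(61/10, 671/8)
obs 10: x=4 → posterior Inverse-Gamma(33/5, 90)
obs 11: x=-3/4 → posterior Inverse-Gamma(71/10, 2905/32)
obs 12: x=-7/4 → posterior Inverse-Gamma(38/5, 1493/16)
obs 13: x=2 → posterior Inverse-Gamma(81/10, 1511/16)

alpha=81/10, beta=1511/16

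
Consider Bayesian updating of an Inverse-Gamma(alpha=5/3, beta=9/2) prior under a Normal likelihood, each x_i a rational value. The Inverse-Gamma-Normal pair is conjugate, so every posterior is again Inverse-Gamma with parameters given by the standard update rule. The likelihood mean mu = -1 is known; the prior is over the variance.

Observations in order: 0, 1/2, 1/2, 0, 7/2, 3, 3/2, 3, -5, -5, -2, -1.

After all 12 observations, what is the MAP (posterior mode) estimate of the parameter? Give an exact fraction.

321/52

obs 1: x=0 → posterior Inverse-Gamma(13/6, 5)
obs 2: x=1/2 → posterior Inverse-Gamma(8/3, 49/8)
obs 3: x=1/2 → posterior Inverse-Gamma(19/6, 29/4)
obs 4: x=0 → posterior Inverse-Gamma(11/3, 31/4)
obs 5: x=7/2 → posterior Inverse-Gamma(25/6, 143/8)
obs 6: x=3 → posterior Inverse-Gamma(14/3, 207/8)
obs 7: x=3/2 → posterior Inverse-Gamma(31/6, 29)
obs 8: x=3 → posterior Inverse-Gamma(17/3, 37)
obs 9: x=-5 → posterior Inverse-Gamma(37/6, 45)
obs 10: x=-5 → posterior Inverse-Gamma(20/3, 53)
obs 11: x=-2 → posterior Inverse-Gamma(43/6, 107/2)
obs 12: x=-1 → posterior Inverse-Gamma(23/3, 107/2)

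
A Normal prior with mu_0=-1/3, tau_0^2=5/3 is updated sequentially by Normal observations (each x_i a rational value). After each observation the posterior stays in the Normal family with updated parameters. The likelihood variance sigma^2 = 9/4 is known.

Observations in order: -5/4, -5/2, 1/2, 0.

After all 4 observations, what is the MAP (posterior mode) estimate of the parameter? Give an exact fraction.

obs 1: x=-5/4 → posterior Normal(-34/47, 45/47)
obs 2: x=-5/2 → posterior Normal(-84/67, 45/67)
obs 3: x=1/2 → posterior Normal(-74/87, 15/29)
obs 4: x=0 → posterior Normal(-74/107, 45/107)

-74/107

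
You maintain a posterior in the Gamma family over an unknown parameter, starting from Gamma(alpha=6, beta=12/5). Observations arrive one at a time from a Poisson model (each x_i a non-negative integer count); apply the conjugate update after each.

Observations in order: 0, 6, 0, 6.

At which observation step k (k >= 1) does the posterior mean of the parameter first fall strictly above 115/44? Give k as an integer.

obs 1: x=0 → posterior Gamma(6, 17/5)
obs 2: x=6 → posterior Gamma(12, 22/5)
obs 3: x=0 → posterior Gamma(12, 27/5)
obs 4: x=6 → posterior Gamma(18, 32/5)

k = 2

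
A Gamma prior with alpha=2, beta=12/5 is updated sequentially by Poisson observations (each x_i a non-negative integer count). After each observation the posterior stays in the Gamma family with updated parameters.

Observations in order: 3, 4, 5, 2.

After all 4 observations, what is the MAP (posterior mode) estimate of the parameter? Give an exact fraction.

obs 1: x=3 → posterior Gamma(5, 17/5)
obs 2: x=4 → posterior Gamma(9, 22/5)
obs 3: x=5 → posterior Gamma(14, 27/5)
obs 4: x=2 → posterior Gamma(16, 32/5)

75/32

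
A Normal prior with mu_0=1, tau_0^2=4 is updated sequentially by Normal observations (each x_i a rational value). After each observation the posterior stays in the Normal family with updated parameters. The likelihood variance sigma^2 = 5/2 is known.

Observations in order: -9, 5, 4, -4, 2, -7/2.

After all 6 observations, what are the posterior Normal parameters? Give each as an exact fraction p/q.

mu_0=-39/53, tau_0^2=20/53

obs 1: x=-9 → posterior Normal(-67/13, 20/13)
obs 2: x=5 → posterior Normal(-9/7, 20/21)
obs 3: x=4 → posterior Normal(5/29, 20/29)
obs 4: x=-4 → posterior Normal(-27/37, 20/37)
obs 5: x=2 → posterior Normal(-11/45, 4/9)
obs 6: x=-7/2 → posterior Normal(-39/53, 20/53)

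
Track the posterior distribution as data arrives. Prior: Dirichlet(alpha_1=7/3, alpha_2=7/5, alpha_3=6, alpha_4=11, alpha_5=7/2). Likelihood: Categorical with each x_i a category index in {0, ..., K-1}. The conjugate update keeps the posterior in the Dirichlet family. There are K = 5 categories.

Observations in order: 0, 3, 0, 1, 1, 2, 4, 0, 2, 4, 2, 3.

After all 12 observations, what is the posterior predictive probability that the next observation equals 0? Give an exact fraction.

160/1087

obs 1: x=0 → posterior Dirichlet(10/3, 7/5, 6, 11, 7/2)
obs 2: x=3 → posterior Dirichlet(10/3, 7/5, 6, 12, 7/2)
obs 3: x=0 → posterior Dirichlet(13/3, 7/5, 6, 12, 7/2)
obs 4: x=1 → posterior Dirichlet(13/3, 12/5, 6, 12, 7/2)
obs 5: x=1 → posterior Dirichlet(13/3, 17/5, 6, 12, 7/2)
obs 6: x=2 → posterior Dirichlet(13/3, 17/5, 7, 12, 7/2)
obs 7: x=4 → posterior Dirichlet(13/3, 17/5, 7, 12, 9/2)
obs 8: x=0 → posterior Dirichlet(16/3, 17/5, 7, 12, 9/2)
obs 9: x=2 → posterior Dirichlet(16/3, 17/5, 8, 12, 9/2)
obs 10: x=4 → posterior Dirichlet(16/3, 17/5, 8, 12, 11/2)
obs 11: x=2 → posterior Dirichlet(16/3, 17/5, 9, 12, 11/2)
obs 12: x=3 → posterior Dirichlet(16/3, 17/5, 9, 13, 11/2)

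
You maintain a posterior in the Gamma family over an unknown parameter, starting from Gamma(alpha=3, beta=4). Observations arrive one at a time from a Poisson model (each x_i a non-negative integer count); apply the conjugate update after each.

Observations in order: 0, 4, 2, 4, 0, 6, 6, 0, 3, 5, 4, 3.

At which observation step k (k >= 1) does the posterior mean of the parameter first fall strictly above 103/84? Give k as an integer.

k = 3

obs 1: x=0 → posterior Gamma(3, 5)
obs 2: x=4 → posterior Gamma(7, 6)
obs 3: x=2 → posterior Gamma(9, 7)
obs 4: x=4 → posterior Gamma(13, 8)
obs 5: x=0 → posterior Gamma(13, 9)
obs 6: x=6 → posterior Gamma(19, 10)
obs 7: x=6 → posterior Gamma(25, 11)
obs 8: x=0 → posterior Gamma(25, 12)
obs 9: x=3 → posterior Gamma(28, 13)
obs 10: x=5 → posterior Gamma(33, 14)
obs 11: x=4 → posterior Gamma(37, 15)
obs 12: x=3 → posterior Gamma(40, 16)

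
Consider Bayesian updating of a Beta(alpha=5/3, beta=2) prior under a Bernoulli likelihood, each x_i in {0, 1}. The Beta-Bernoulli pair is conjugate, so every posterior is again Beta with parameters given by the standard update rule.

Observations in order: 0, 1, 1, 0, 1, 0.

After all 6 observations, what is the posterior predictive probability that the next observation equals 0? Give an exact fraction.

15/29

obs 1: x=0 → posterior Beta(5/3, 3)
obs 2: x=1 → posterior Beta(8/3, 3)
obs 3: x=1 → posterior Beta(11/3, 3)
obs 4: x=0 → posterior Beta(11/3, 4)
obs 5: x=1 → posterior Beta(14/3, 4)
obs 6: x=0 → posterior Beta(14/3, 5)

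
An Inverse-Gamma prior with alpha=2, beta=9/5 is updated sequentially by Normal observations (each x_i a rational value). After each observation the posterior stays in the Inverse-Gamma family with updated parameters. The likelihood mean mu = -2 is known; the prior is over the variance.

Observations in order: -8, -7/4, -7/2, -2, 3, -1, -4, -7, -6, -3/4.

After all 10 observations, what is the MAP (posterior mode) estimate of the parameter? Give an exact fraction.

obs 1: x=-8 → posterior Inverse-Gamma(5/2, 99/5)
obs 2: x=-7/4 → posterior Inverse-Gamma(3, 3173/160)
obs 3: x=-7/2 → posterior Inverse-Gamma(7/2, 3353/160)
obs 4: x=-2 → posterior Inverse-Gamma(4, 3353/160)
obs 5: x=3 → posterior Inverse-Gamma(9/2, 5353/160)
obs 6: x=-1 → posterior Inverse-Gamma(5, 5433/160)
obs 7: x=-4 → posterior Inverse-Gamma(11/2, 5753/160)
obs 8: x=-7 → posterior Inverse-Gamma(6, 7753/160)
obs 9: x=-6 → posterior Inverse-Gamma(13/2, 9033/160)
obs 10: x=-3/4 → posterior Inverse-Gamma(7, 4579/80)

4579/640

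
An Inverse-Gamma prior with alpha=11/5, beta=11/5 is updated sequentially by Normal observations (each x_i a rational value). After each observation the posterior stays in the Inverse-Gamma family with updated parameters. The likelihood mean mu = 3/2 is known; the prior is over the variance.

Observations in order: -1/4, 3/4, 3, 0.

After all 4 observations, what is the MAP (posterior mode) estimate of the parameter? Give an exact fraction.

501/416

obs 1: x=-1/4 → posterior Inverse-Gamma(27/10, 597/160)
obs 2: x=3/4 → posterior Inverse-Gamma(16/5, 321/80)
obs 3: x=3 → posterior Inverse-Gamma(37/10, 411/80)
obs 4: x=0 → posterior Inverse-Gamma(21/5, 501/80)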